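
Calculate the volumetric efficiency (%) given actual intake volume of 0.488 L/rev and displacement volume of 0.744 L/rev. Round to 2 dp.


eta_v = (V_actual / V_disp) * 100
Ratio = 0.488 / 0.744 = 0.6559
eta_v = 0.6559 * 100 = 65.59%


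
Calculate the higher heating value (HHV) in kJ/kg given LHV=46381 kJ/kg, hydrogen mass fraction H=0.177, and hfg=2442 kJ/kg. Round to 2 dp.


HHV = LHV + hfg * 9 * H
Water addition = 2442 * 9 * 0.177 = 3890.106 kJ/kg
HHV = 46381 + 3890.106 = 50271.11 kJ/kg


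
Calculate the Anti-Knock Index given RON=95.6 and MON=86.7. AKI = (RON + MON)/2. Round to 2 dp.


AKI = (RON + MON) / 2
AKI = (95.6 + 86.7) / 2
AKI = 182.3 / 2 = 91.15


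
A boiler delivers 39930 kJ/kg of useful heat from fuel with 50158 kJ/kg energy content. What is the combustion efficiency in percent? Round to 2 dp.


Efficiency = (Q_useful / Q_fuel) * 100
Efficiency = (39930 / 50158) * 100
Efficiency = 0.7961 * 100 = 79.61%


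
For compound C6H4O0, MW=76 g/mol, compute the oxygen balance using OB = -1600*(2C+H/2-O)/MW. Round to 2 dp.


OB = -1600 * (2C + H/2 - O) / MW
Inner = 2*6 + 4/2 - 0 = 14.00
OB = -1600 * 14.00 / 76 = -294.74%


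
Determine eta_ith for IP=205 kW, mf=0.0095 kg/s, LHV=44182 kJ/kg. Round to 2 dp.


eta_ith = (IP / (mf * LHV)) * 100
Denominator = 0.0095 * 44182 = 419.7290 kW
eta_ith = (205 / 419.7290) * 100 = 48.84%


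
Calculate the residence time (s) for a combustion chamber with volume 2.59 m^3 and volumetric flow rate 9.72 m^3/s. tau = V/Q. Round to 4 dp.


tau = V / Q_flow
tau = 2.59 / 9.72 = 0.2665 s


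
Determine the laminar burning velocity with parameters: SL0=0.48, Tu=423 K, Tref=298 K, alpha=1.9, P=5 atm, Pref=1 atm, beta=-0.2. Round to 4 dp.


SL = SL0 * (Tu/Tref)^alpha * (P/Pref)^beta
T ratio = 423/298 = 1.41946309
(T ratio)^alpha = 1.41946309^1.9 = 1.945520
(P/Pref)^beta = 5^(-0.2) = 0.724780
SL = 0.48 * 1.945520 * 0.724780 = 0.6768 m/s


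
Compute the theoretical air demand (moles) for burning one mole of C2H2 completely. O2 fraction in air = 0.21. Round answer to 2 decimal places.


Balanced combustion: C2H2 + 2.5 O2 -> 2 CO2 + 1 H2O
O2 needed = C + H/4 = 2 + 2/4 = 2.50 moles
Air moles = O2 / 0.21 = 2.50 / 0.21 = 11.90 moles air


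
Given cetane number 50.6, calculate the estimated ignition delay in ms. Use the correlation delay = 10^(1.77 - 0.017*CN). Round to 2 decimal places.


delay = 10^(1.77 - 0.017*CN)
Exponent = 1.77 - 0.017*50.6 = 0.9098
delay = 10^0.9098 = 8.12 ms


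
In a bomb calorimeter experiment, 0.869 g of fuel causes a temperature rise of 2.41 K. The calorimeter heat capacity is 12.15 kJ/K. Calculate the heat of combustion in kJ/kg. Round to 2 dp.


Hc = C_cal * delta_T / m_fuel
Q_released = 12.15 * 2.41 = 29.2815 kJ
m_fuel = 0.869 g = 0.869/1000 kg = 0.000869 kg
Hc = 29.2815 / 0.000869 = 33695.63 kJ/kg


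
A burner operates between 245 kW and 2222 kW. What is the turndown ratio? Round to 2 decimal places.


TDR = Q_max / Q_min
TDR = 2222 / 245 = 9.07


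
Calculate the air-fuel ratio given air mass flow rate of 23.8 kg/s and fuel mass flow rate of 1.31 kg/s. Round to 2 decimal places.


AFR = m_air / m_fuel
AFR = 23.8 / 1.31 = 18.17


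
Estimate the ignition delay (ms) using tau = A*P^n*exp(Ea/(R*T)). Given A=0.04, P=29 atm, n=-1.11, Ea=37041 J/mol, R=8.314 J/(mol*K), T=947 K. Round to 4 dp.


tau = A * P^n * exp(Ea/(R*T))
P^n = 29^(-1.11) = 0.02380884
Ea/(R*T) = 37041/(8.314*947) = 4.704600
exp(Ea/(R*T)) = 110.454094
tau = 0.04 * 0.02380884 * 110.454094 = 0.1052 ms


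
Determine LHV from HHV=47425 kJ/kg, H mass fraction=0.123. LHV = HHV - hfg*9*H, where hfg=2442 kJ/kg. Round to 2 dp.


LHV = HHV - hfg * 9 * H
Water correction = 2442 * 9 * 0.123 = 2703.294 kJ/kg
LHV = 47425 - 2703.294 = 44721.71 kJ/kg


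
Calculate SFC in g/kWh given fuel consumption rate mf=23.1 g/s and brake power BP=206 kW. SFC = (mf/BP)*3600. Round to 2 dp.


SFC = (mf / BP) * 3600
Rate = 23.1 / 206 = 0.112136 g/(s*kW)
SFC = 0.112136 * 3600 = 403.69 g/kWh


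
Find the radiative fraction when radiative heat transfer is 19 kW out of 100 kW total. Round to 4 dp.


f_rad = Q_rad / Q_total
f_rad = 19 / 100 = 0.1900


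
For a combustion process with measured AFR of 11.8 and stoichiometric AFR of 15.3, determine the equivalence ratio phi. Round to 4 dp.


phi = AFR_stoich / AFR_actual
phi = 15.3 / 11.8 = 1.2966


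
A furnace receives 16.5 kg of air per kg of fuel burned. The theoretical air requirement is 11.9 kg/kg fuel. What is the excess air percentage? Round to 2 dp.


Excess air = actual - stoichiometric = 16.5 - 11.9 = 4.60 kg/kg fuel
Excess air % = (excess / stoich) * 100 = (4.60 / 11.9) * 100 = 38.66%


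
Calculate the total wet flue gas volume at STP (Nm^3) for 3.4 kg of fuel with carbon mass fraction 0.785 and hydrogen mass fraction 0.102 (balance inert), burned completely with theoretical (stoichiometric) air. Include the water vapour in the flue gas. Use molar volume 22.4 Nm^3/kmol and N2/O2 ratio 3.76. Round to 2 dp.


Per kg fuel: CO2 = (C/12 kmol)*22.4 = (0.785/12)*22.4 = 1.46533 Nm^3
Per kg fuel: H2O = (H/2 kmol)*22.4 = (0.102/2)*22.4 = 1.14240 Nm^3
O2 needed per kg fuel = C/12 + H/4 = 0.785/12 + 0.102/4 = 0.09091667 kmol
Per kg fuel: N2 = O2*3.76*22.4 = 0.09091667*3.76*22.4 = 7.65737 Nm^3
Total per kg = 1.46533 + 1.14240 + 7.65737 = 10.26510 Nm^3
Total = 10.26510 * 3.4 = 34.90 Nm^3


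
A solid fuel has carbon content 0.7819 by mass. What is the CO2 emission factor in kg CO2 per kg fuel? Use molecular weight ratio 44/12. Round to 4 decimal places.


EF = C_frac * (M_CO2 / M_C)
EF = 0.7819 * (44/12)
EF = 0.7819 * 3.666667 = 2.8670 kg_CO2/kg_fuel


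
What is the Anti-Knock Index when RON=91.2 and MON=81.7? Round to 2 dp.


AKI = (RON + MON) / 2
AKI = (91.2 + 81.7) / 2
AKI = 172.9 / 2 = 86.45


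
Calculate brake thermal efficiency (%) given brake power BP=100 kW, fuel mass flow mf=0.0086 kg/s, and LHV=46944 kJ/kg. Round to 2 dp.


eta_BTE = (BP / (mf * LHV)) * 100
Denominator = 0.0086 * 46944 = 403.7184 kW
eta_BTE = (100 / 403.7184) * 100 = 24.77%


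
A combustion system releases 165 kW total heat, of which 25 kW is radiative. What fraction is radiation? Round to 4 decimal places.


f_rad = Q_rad / Q_total
f_rad = 25 / 165 = 0.1515


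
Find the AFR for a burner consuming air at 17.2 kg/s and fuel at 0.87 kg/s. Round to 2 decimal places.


AFR = m_air / m_fuel
AFR = 17.2 / 0.87 = 19.77


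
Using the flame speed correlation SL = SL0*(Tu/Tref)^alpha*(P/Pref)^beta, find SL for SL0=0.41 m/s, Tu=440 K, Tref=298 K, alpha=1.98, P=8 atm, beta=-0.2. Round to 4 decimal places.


SL = SL0 * (Tu/Tref)^alpha * (P/Pref)^beta
T ratio = 440/298 = 1.47651007
(T ratio)^alpha = 1.47651007^1.98 = 2.163157
(P/Pref)^beta = 8^(-0.2) = 0.659754
SL = 0.41 * 2.163157 * 0.659754 = 0.5851 m/s


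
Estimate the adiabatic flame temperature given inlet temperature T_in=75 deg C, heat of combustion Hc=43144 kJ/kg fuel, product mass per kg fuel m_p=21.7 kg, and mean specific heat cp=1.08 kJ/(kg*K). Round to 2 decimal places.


T_ad = T_in + Hc / (m_p * cp)
Denominator = 21.7 * 1.08 = 23.4360
Temperature rise = 43144 / 23.4360 = 1840.93 K
T_ad = 75 + 1840.93 = 1915.93 deg C


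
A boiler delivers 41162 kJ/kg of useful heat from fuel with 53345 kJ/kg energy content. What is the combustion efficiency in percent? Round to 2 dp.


Efficiency = (Q_useful / Q_fuel) * 100
Efficiency = (41162 / 53345) * 100
Efficiency = 0.7716 * 100 = 77.16%


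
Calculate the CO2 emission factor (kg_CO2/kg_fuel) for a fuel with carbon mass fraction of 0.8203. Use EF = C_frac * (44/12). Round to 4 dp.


EF = C_frac * (M_CO2 / M_C)
EF = 0.8203 * (44/12)
EF = 0.8203 * 3.666667 = 3.0078 kg_CO2/kg_fuel


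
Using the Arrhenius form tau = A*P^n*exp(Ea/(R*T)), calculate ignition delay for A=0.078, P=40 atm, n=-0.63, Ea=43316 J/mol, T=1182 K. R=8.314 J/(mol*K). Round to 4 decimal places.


tau = A * P^n * exp(Ea/(R*T))
P^n = 40^(-0.63) = 0.09788186
Ea/(R*T) = 43316/(8.314*1182) = 4.407790
exp(Ea/(R*T)) = 82.087810
tau = 0.078 * 0.09788186 * 82.087810 = 0.6267 ms


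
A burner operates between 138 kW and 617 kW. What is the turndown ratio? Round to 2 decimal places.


TDR = Q_max / Q_min
TDR = 617 / 138 = 4.47


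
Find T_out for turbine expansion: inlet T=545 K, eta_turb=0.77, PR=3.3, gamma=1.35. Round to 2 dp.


T_out = T_in * (1 - eta * (1 - PR^(-(gamma-1)/gamma)))
Exponent = -(1.35-1)/1.35 = -0.25925926
PR^exp = 3.3^(-0.25925926) = 0.73378775
Factor = 1 - 0.77*(1 - 0.73378775) = 0.79501657
T_out = 545 * 0.79501657 = 433.28 K


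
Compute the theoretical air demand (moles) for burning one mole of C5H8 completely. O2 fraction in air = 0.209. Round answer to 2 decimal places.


Balanced combustion: C5H8 + 7 O2 -> 5 CO2 + 4 H2O
O2 needed = C + H/4 = 5 + 8/4 = 7.00 moles
Air moles = O2 / 0.209 = 7.00 / 0.209 = 33.49 moles air


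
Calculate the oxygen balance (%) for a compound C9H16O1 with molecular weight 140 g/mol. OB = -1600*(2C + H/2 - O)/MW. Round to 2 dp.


OB = -1600 * (2C + H/2 - O) / MW
Inner = 2*9 + 16/2 - 1 = 25.00
OB = -1600 * 25.00 / 140 = -285.71%


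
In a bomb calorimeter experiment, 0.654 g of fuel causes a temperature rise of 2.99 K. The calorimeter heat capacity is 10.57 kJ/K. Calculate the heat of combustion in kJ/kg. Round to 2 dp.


Hc = C_cal * delta_T / m_fuel
Q_released = 10.57 * 2.99 = 31.6043 kJ
m_fuel = 0.654 g = 0.654/1000 kg = 0.000654 kg
Hc = 31.6043 / 0.000654 = 48324.62 kJ/kg


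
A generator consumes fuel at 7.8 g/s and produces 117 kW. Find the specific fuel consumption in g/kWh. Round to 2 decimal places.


SFC = (mf / BP) * 3600
Rate = 7.8 / 117 = 0.066667 g/(s*kW)
SFC = 0.066667 * 3600 = 240.00 g/kWh


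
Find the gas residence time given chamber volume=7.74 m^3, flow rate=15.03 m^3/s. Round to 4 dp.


tau = V / Q_flow
tau = 7.74 / 15.03 = 0.5150 s


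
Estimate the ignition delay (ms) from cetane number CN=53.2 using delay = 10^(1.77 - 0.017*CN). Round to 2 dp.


delay = 10^(1.77 - 0.017*CN)
Exponent = 1.77 - 0.017*53.2 = 0.8656
delay = 10^0.8656 = 7.34 ms


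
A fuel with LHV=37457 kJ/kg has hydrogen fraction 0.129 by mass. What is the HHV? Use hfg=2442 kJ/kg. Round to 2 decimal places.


HHV = LHV + hfg * 9 * H
Water addition = 2442 * 9 * 0.129 = 2835.162 kJ/kg
HHV = 37457 + 2835.162 = 40292.16 kJ/kg


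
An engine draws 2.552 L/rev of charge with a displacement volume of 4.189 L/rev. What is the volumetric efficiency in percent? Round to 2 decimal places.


eta_v = (V_actual / V_disp) * 100
Ratio = 2.552 / 4.189 = 0.6092
eta_v = 0.6092 * 100 = 60.92%


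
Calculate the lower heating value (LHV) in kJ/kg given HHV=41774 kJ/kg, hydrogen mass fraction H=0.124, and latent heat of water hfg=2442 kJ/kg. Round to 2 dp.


LHV = HHV - hfg * 9 * H
Water correction = 2442 * 9 * 0.124 = 2725.272 kJ/kg
LHV = 41774 - 2725.272 = 39048.73 kJ/kg


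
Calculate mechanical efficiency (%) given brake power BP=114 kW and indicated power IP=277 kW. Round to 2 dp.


eta_mech = (BP / IP) * 100
Ratio = 114 / 277 = 0.4116
eta_mech = 0.4116 * 100 = 41.16%


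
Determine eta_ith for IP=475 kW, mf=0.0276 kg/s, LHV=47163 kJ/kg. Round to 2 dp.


eta_ith = (IP / (mf * LHV)) * 100
Denominator = 0.0276 * 47163 = 1301.6988 kW
eta_ith = (475 / 1301.6988) * 100 = 36.49%


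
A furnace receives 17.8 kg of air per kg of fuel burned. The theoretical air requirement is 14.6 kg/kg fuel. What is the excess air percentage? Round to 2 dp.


Excess air = actual - stoichiometric = 17.8 - 14.6 = 3.20 kg/kg fuel
Excess air % = (excess / stoich) * 100 = (3.20 / 14.6) * 100 = 21.92%


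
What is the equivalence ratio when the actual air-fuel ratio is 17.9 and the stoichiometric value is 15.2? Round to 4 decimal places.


phi = AFR_stoich / AFR_actual
phi = 15.2 / 17.9 = 0.8492


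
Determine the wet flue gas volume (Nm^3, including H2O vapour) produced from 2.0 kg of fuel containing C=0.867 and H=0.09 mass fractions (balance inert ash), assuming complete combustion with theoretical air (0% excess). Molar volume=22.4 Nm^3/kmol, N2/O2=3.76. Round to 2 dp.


Per kg fuel: CO2 = (C/12 kmol)*22.4 = (0.867/12)*22.4 = 1.61840 Nm^3
Per kg fuel: H2O = (H/2 kmol)*22.4 = (0.09/2)*22.4 = 1.00800 Nm^3
O2 needed per kg fuel = C/12 + H/4 = 0.867/12 + 0.09/4 = 0.09475000 kmol
Per kg fuel: N2 = O2*3.76*22.4 = 0.09475000*3.76*22.4 = 7.98022 Nm^3
Total per kg = 1.61840 + 1.00800 + 7.98022 = 10.60662 Nm^3
Total = 10.60662 * 2.0 = 21.21 Nm^3


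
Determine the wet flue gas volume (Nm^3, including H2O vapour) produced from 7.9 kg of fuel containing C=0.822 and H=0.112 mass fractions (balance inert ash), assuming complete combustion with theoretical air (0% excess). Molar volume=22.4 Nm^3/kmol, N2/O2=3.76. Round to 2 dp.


Per kg fuel: CO2 = (C/12 kmol)*22.4 = (0.822/12)*22.4 = 1.53440 Nm^3
Per kg fuel: H2O = (H/2 kmol)*22.4 = (0.112/2)*22.4 = 1.25440 Nm^3
O2 needed per kg fuel = C/12 + H/4 = 0.822/12 + 0.112/4 = 0.09650000 kmol
Per kg fuel: N2 = O2*3.76*22.4 = 0.09650000*3.76*22.4 = 8.12762 Nm^3
Total per kg = 1.53440 + 1.25440 + 8.12762 = 10.91642 Nm^3
Total = 10.91642 * 7.9 = 86.24 Nm^3


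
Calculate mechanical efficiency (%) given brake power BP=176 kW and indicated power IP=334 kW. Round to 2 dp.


eta_mech = (BP / IP) * 100
Ratio = 176 / 334 = 0.5269
eta_mech = 0.5269 * 100 = 52.69%


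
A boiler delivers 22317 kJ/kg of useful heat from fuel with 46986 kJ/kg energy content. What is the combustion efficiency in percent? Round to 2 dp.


Efficiency = (Q_useful / Q_fuel) * 100
Efficiency = (22317 / 46986) * 100
Efficiency = 0.4750 * 100 = 47.50%


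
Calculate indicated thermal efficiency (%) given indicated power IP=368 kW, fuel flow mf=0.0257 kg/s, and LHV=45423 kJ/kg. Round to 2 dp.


eta_ith = (IP / (mf * LHV)) * 100
Denominator = 0.0257 * 45423 = 1167.3711 kW
eta_ith = (368 / 1167.3711) * 100 = 31.52%


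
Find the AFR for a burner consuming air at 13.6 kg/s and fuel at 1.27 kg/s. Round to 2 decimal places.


AFR = m_air / m_fuel
AFR = 13.6 / 1.27 = 10.71


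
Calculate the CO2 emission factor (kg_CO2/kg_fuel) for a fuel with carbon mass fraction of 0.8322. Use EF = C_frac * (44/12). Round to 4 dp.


EF = C_frac * (M_CO2 / M_C)
EF = 0.8322 * (44/12)
EF = 0.8322 * 3.666667 = 3.0514 kg_CO2/kg_fuel


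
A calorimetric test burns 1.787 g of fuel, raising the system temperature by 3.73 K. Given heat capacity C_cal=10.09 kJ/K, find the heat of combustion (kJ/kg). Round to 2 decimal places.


Hc = C_cal * delta_T / m_fuel
Q_released = 10.09 * 3.73 = 37.6357 kJ
m_fuel = 1.787 g = 1.787/1000 kg = 0.001787 kg
Hc = 37.6357 / 0.001787 = 21060.83 kJ/kg


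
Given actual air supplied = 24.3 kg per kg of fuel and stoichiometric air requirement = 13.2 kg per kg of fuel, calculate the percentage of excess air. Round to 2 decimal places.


Excess air = actual - stoichiometric = 24.3 - 13.2 = 11.10 kg/kg fuel
Excess air % = (excess / stoich) * 100 = (11.10 / 13.2) * 100 = 84.09%


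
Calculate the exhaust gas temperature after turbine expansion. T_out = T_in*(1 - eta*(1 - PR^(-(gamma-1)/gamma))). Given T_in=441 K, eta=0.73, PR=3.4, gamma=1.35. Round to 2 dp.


T_out = T_in * (1 - eta * (1 - PR^(-(gamma-1)/gamma)))
Exponent = -(1.35-1)/1.35 = -0.25925926
PR^exp = 3.4^(-0.25925926) = 0.72813041
Factor = 1 - 0.73*(1 - 0.72813041) = 0.80153520
T_out = 441 * 0.80153520 = 353.48 K


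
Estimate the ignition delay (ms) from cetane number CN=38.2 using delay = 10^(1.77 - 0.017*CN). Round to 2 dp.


delay = 10^(1.77 - 0.017*CN)
Exponent = 1.77 - 0.017*38.2 = 1.1206
delay = 10^1.1206 = 13.20 ms


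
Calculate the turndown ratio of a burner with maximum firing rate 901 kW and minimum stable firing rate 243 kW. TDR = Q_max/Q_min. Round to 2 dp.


TDR = Q_max / Q_min
TDR = 901 / 243 = 3.71


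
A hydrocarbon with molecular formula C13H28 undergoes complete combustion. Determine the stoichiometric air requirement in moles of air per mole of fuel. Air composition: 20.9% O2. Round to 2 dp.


Balanced combustion: C13H28 + 20 O2 -> 13 CO2 + 14 H2O
O2 needed = C + H/4 = 13 + 28/4 = 20.00 moles
Air moles = O2 / 0.209 = 20.00 / 0.209 = 95.69 moles air


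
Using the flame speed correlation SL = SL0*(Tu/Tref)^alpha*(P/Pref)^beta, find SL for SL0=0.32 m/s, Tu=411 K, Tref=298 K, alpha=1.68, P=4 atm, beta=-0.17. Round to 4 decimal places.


SL = SL0 * (Tu/Tref)^alpha * (P/Pref)^beta
T ratio = 411/298 = 1.37919463
(T ratio)^alpha = 1.37919463^1.68 = 1.716212
(P/Pref)^beta = 4^(-0.17) = 0.790041
SL = 0.32 * 1.716212 * 0.790041 = 0.4339 m/s


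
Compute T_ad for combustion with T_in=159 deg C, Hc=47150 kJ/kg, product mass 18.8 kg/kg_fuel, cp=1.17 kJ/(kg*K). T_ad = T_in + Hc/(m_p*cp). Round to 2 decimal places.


T_ad = T_in + Hc / (m_p * cp)
Denominator = 18.8 * 1.17 = 21.9960
Temperature rise = 47150 / 21.9960 = 2143.57 K
T_ad = 159 + 2143.57 = 2302.57 deg C


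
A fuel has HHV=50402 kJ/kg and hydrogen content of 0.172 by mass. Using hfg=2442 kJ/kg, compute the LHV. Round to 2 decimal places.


LHV = HHV - hfg * 9 * H
Water correction = 2442 * 9 * 0.172 = 3780.216 kJ/kg
LHV = 50402 - 3780.216 = 46621.78 kJ/kg


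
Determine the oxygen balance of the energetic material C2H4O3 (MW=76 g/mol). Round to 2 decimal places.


OB = -1600 * (2C + H/2 - O) / MW
Inner = 2*2 + 4/2 - 3 = 3.00
OB = -1600 * 3.00 / 76 = -63.16%


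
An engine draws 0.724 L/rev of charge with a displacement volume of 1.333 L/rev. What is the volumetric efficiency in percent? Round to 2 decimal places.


eta_v = (V_actual / V_disp) * 100
Ratio = 0.724 / 1.333 = 0.5431
eta_v = 0.5431 * 100 = 54.31%


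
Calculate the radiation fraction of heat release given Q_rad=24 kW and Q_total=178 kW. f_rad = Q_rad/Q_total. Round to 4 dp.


f_rad = Q_rad / Q_total
f_rad = 24 / 178 = 0.1348


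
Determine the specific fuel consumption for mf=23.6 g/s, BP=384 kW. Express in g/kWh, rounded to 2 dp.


SFC = (mf / BP) * 3600
Rate = 23.6 / 384 = 0.061458 g/(s*kW)
SFC = 0.061458 * 3600 = 221.25 g/kWh


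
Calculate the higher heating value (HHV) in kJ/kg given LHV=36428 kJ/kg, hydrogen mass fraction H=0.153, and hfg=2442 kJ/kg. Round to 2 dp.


HHV = LHV + hfg * 9 * H
Water addition = 2442 * 9 * 0.153 = 3362.634 kJ/kg
HHV = 36428 + 3362.634 = 39790.63 kJ/kg


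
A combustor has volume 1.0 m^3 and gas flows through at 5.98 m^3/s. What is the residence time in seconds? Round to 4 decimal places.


tau = V / Q_flow
tau = 1.0 / 5.98 = 0.1672 s


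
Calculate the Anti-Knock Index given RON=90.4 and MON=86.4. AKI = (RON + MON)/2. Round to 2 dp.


AKI = (RON + MON) / 2
AKI = (90.4 + 86.4) / 2
AKI = 176.8 / 2 = 88.40


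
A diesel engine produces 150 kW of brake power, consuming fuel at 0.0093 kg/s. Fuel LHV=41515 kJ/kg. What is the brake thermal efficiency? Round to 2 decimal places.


eta_BTE = (BP / (mf * LHV)) * 100
Denominator = 0.0093 * 41515 = 386.0895 kW
eta_BTE = (150 / 386.0895) * 100 = 38.85%


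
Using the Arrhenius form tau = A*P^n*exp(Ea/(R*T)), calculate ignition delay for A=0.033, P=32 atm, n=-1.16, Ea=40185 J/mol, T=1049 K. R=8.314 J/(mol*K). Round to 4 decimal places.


tau = A * P^n * exp(Ea/(R*T))
P^n = 32^(-1.16) = 0.01794841
Ea/(R*T) = 40185/(8.314*1049) = 4.607639
exp(Ea/(R*T)) = 100.247206
tau = 0.033 * 0.01794841 * 100.247206 = 0.0594 ms


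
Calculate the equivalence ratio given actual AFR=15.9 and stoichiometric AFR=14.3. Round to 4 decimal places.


phi = AFR_stoich / AFR_actual
phi = 14.3 / 15.9 = 0.8994


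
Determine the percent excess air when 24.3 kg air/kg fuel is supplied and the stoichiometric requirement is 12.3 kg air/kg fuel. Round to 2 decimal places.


Excess air = actual - stoichiometric = 24.3 - 12.3 = 12.00 kg/kg fuel
Excess air % = (excess / stoich) * 100 = (12.00 / 12.3) * 100 = 97.56%


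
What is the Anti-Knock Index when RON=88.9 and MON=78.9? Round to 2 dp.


AKI = (RON + MON) / 2
AKI = (88.9 + 78.9) / 2
AKI = 167.8 / 2 = 83.90


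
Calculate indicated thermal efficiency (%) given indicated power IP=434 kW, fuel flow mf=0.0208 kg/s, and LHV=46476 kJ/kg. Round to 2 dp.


eta_ith = (IP / (mf * LHV)) * 100
Denominator = 0.0208 * 46476 = 966.7008 kW
eta_ith = (434 / 966.7008) * 100 = 44.89%


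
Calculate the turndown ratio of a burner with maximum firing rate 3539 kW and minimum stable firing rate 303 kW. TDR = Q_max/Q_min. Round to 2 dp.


TDR = Q_max / Q_min
TDR = 3539 / 303 = 11.68


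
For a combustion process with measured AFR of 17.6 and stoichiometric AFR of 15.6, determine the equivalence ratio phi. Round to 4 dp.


phi = AFR_stoich / AFR_actual
phi = 15.6 / 17.6 = 0.8864


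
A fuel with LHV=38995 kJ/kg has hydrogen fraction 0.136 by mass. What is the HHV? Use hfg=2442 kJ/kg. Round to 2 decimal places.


HHV = LHV + hfg * 9 * H
Water addition = 2442 * 9 * 0.136 = 2989.008 kJ/kg
HHV = 38995 + 2989.008 = 41984.01 kJ/kg


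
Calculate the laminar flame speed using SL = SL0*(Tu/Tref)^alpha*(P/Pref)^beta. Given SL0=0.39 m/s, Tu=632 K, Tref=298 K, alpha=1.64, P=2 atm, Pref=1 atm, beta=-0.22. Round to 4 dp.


SL = SL0 * (Tu/Tref)^alpha * (P/Pref)^beta
T ratio = 632/298 = 2.12080537
(T ratio)^alpha = 2.12080537^1.64 = 3.431321
(P/Pref)^beta = 2^(-0.22) = 0.858565
SL = 0.39 * 3.431321 * 0.858565 = 1.1489 m/s


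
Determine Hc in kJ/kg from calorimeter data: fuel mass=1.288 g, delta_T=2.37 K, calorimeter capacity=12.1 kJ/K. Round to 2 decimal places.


Hc = C_cal * delta_T / m_fuel
Q_released = 12.1 * 2.37 = 28.6770 kJ
m_fuel = 1.288 g = 1.288/1000 kg = 0.001288 kg
Hc = 28.6770 / 0.001288 = 22264.75 kJ/kg


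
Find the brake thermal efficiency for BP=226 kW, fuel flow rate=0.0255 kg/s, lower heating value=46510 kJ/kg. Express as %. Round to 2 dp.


eta_BTE = (BP / (mf * LHV)) * 100
Denominator = 0.0255 * 46510 = 1186.0050 kW
eta_BTE = (226 / 1186.0050) * 100 = 19.06%


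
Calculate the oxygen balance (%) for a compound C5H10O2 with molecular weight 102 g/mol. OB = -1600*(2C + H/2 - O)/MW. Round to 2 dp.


OB = -1600 * (2C + H/2 - O) / MW
Inner = 2*5 + 10/2 - 2 = 13.00
OB = -1600 * 13.00 / 102 = -203.92%


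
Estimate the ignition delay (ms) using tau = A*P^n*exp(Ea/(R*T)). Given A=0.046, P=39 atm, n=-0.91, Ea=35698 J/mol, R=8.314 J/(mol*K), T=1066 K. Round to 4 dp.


tau = A * P^n * exp(Ea/(R*T))
P^n = 39^(-0.91) = 0.03565588
Ea/(R*T) = 35698/(8.314*1066) = 4.027881
exp(Ea/(R*T)) = 56.141836
tau = 0.046 * 0.03565588 * 56.141836 = 0.0921 ms


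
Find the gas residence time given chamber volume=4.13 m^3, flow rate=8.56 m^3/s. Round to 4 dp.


tau = V / Q_flow
tau = 4.13 / 8.56 = 0.4825 s


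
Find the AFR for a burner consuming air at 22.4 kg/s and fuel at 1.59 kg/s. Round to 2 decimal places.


AFR = m_air / m_fuel
AFR = 22.4 / 1.59 = 14.09


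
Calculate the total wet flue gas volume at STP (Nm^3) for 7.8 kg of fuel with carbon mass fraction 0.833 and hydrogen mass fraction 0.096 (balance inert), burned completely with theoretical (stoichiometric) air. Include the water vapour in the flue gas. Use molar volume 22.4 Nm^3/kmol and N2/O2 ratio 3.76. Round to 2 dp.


Per kg fuel: CO2 = (C/12 kmol)*22.4 = (0.833/12)*22.4 = 1.55493 Nm^3
Per kg fuel: H2O = (H/2 kmol)*22.4 = (0.096/2)*22.4 = 1.07520 Nm^3
O2 needed per kg fuel = C/12 + H/4 = 0.833/12 + 0.096/4 = 0.09341667 kmol
Per kg fuel: N2 = O2*3.76*22.4 = 0.09341667*3.76*22.4 = 7.86793 Nm^3
Total per kg = 1.55493 + 1.07520 + 7.86793 = 10.49806 Nm^3
Total = 10.49806 * 7.8 = 81.88 Nm^3


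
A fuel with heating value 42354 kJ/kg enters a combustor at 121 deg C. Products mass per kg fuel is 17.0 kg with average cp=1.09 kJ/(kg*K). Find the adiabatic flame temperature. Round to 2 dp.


T_ad = T_in + Hc / (m_p * cp)
Denominator = 17.0 * 1.09 = 18.5300
Temperature rise = 42354 / 18.5300 = 2285.70 K
T_ad = 121 + 2285.70 = 2406.70 deg C


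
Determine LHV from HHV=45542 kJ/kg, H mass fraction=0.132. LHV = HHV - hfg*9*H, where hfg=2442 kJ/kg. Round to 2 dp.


LHV = HHV - hfg * 9 * H
Water correction = 2442 * 9 * 0.132 = 2901.096 kJ/kg
LHV = 45542 - 2901.096 = 42640.90 kJ/kg


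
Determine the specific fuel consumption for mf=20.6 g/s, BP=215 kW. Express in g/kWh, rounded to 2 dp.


SFC = (mf / BP) * 3600
Rate = 20.6 / 215 = 0.095814 g/(s*kW)
SFC = 0.095814 * 3600 = 344.93 g/kWh


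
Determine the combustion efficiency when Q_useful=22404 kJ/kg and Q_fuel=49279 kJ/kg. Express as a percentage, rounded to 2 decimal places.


Efficiency = (Q_useful / Q_fuel) * 100
Efficiency = (22404 / 49279) * 100
Efficiency = 0.4546 * 100 = 45.46%


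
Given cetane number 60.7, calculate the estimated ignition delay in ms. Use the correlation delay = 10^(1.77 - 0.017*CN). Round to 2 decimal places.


delay = 10^(1.77 - 0.017*CN)
Exponent = 1.77 - 0.017*60.7 = 0.7381
delay = 10^0.7381 = 5.47 ms


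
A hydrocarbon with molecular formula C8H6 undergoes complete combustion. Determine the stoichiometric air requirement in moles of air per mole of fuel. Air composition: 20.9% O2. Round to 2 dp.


Balanced combustion: C8H6 + 9.5 O2 -> 8 CO2 + 3 H2O
O2 needed = C + H/4 = 8 + 6/4 = 9.50 moles
Air moles = O2 / 0.209 = 9.50 / 0.209 = 45.45 moles air


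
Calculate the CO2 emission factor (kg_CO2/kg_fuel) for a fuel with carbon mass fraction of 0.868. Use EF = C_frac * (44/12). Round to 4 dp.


EF = C_frac * (M_CO2 / M_C)
EF = 0.868 * (44/12)
EF = 0.868 * 3.666667 = 3.1827 kg_CO2/kg_fuel


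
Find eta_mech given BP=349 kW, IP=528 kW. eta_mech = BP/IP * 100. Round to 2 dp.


eta_mech = (BP / IP) * 100
Ratio = 349 / 528 = 0.6610
eta_mech = 0.6610 * 100 = 66.10%


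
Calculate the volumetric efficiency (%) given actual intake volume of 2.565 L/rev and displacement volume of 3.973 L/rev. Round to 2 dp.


eta_v = (V_actual / V_disp) * 100
Ratio = 2.565 / 3.973 = 0.6456
eta_v = 0.6456 * 100 = 64.56%


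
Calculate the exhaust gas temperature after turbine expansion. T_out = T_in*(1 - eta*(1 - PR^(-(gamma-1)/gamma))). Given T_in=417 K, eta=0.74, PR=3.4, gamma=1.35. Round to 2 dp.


T_out = T_in * (1 - eta * (1 - PR^(-(gamma-1)/gamma)))
Exponent = -(1.35-1)/1.35 = -0.25925926
PR^exp = 3.4^(-0.25925926) = 0.72813041
Factor = 1 - 0.74*(1 - 0.72813041) = 0.79881650
T_out = 417 * 0.79881650 = 333.11 K


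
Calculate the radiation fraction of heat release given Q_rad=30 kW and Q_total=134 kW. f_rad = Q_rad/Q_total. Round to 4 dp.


f_rad = Q_rad / Q_total
f_rad = 30 / 134 = 0.2239


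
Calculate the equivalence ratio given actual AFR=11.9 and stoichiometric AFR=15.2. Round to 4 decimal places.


phi = AFR_stoich / AFR_actual
phi = 15.2 / 11.9 = 1.2773


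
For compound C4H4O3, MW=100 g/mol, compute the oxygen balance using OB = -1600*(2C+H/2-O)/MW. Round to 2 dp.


OB = -1600 * (2C + H/2 - O) / MW
Inner = 2*4 + 4/2 - 3 = 7.00
OB = -1600 * 7.00 / 100 = -112.00%


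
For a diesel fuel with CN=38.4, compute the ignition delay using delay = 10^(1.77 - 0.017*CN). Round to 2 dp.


delay = 10^(1.77 - 0.017*CN)
Exponent = 1.77 - 0.017*38.4 = 1.1172
delay = 10^1.1172 = 13.10 ms


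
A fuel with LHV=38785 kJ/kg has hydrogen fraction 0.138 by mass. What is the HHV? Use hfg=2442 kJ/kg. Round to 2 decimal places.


HHV = LHV + hfg * 9 * H
Water addition = 2442 * 9 * 0.138 = 3032.964 kJ/kg
HHV = 38785 + 3032.964 = 41817.96 kJ/kg


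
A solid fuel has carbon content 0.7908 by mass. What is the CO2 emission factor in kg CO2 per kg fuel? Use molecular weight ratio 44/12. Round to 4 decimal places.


EF = C_frac * (M_CO2 / M_C)
EF = 0.7908 * (44/12)
EF = 0.7908 * 3.666667 = 2.8996 kg_CO2/kg_fuel


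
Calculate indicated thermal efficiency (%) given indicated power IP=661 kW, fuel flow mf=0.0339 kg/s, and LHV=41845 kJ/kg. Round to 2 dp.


eta_ith = (IP / (mf * LHV)) * 100
Denominator = 0.0339 * 41845 = 1418.5455 kW
eta_ith = (661 / 1418.5455) * 100 = 46.60%


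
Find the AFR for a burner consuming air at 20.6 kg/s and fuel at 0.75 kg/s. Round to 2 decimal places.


AFR = m_air / m_fuel
AFR = 20.6 / 0.75 = 27.47


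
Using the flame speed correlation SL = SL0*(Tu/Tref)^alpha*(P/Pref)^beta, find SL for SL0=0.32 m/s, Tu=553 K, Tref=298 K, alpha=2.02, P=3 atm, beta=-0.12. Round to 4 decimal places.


SL = SL0 * (Tu/Tref)^alpha * (P/Pref)^beta
T ratio = 553/298 = 1.85570470
(T ratio)^alpha = 1.85570470^2.02 = 3.486486
(P/Pref)^beta = 3^(-0.12) = 0.876487
SL = 0.32 * 3.486486 * 0.876487 = 0.9779 m/s


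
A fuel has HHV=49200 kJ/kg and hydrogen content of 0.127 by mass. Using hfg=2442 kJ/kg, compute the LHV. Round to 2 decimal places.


LHV = HHV - hfg * 9 * H
Water correction = 2442 * 9 * 0.127 = 2791.206 kJ/kg
LHV = 49200 - 2791.206 = 46408.79 kJ/kg


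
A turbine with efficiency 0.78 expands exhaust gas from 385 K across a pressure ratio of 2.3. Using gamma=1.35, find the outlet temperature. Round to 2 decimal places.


T_out = T_in * (1 - eta * (1 - PR^(-(gamma-1)/gamma)))
Exponent = -(1.35-1)/1.35 = -0.25925926
PR^exp = 2.3^(-0.25925926) = 0.80578413
Factor = 1 - 0.78*(1 - 0.80578413) = 0.84851162
T_out = 385 * 0.84851162 = 326.68 K


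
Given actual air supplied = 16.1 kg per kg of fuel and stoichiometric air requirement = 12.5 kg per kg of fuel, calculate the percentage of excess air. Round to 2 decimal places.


Excess air = actual - stoichiometric = 16.1 - 12.5 = 3.60 kg/kg fuel
Excess air % = (excess / stoich) * 100 = (3.60 / 12.5) * 100 = 28.80%


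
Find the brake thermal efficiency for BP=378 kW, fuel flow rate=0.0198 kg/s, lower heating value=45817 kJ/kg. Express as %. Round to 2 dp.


eta_BTE = (BP / (mf * LHV)) * 100
Denominator = 0.0198 * 45817 = 907.1766 kW
eta_BTE = (378 / 907.1766) * 100 = 41.67%


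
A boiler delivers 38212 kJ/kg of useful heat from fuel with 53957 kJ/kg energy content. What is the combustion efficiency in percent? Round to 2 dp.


Efficiency = (Q_useful / Q_fuel) * 100
Efficiency = (38212 / 53957) * 100
Efficiency = 0.7082 * 100 = 70.82%


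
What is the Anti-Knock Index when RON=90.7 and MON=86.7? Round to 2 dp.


AKI = (RON + MON) / 2
AKI = (90.7 + 86.7) / 2
AKI = 177.4 / 2 = 88.70


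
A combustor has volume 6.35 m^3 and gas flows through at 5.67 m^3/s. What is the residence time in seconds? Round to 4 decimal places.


tau = V / Q_flow
tau = 6.35 / 5.67 = 1.1199 s


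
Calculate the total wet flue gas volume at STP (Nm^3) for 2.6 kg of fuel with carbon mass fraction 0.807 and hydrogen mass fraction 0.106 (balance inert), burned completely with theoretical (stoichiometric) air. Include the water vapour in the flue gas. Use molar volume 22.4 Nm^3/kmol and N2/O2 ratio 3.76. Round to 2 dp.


Per kg fuel: CO2 = (C/12 kmol)*22.4 = (0.807/12)*22.4 = 1.50640 Nm^3
Per kg fuel: H2O = (H/2 kmol)*22.4 = (0.106/2)*22.4 = 1.18720 Nm^3
O2 needed per kg fuel = C/12 + H/4 = 0.807/12 + 0.106/4 = 0.09375000 kmol
Per kg fuel: N2 = O2*3.76*22.4 = 0.09375000*3.76*22.4 = 7.89600 Nm^3
Total per kg = 1.50640 + 1.18720 + 7.89600 = 10.58960 Nm^3
Total = 10.58960 * 2.6 = 27.53 Nm^3


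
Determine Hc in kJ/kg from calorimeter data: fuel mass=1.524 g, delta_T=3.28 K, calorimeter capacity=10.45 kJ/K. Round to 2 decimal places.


Hc = C_cal * delta_T / m_fuel
Q_released = 10.45 * 3.28 = 34.2760 kJ
m_fuel = 1.524 g = 1.524/1000 kg = 0.001524 kg
Hc = 34.2760 / 0.001524 = 22490.81 kJ/kg


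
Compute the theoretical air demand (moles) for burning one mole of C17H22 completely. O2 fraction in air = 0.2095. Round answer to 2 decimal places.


Balanced combustion: C17H22 + 22.5 O2 -> 17 CO2 + 11 H2O
O2 needed = C + H/4 = 17 + 22/4 = 22.50 moles
Air moles = O2 / 0.2095 = 22.50 / 0.2095 = 107.40 moles air


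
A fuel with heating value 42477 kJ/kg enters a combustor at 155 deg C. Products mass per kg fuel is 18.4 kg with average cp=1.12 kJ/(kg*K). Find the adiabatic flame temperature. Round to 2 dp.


T_ad = T_in + Hc / (m_p * cp)
Denominator = 18.4 * 1.12 = 20.6080
Temperature rise = 42477 / 20.6080 = 2061.19 K
T_ad = 155 + 2061.19 = 2216.19 deg C


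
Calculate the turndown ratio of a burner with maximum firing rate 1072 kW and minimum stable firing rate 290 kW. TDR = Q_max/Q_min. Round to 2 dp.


TDR = Q_max / Q_min
TDR = 1072 / 290 = 3.70


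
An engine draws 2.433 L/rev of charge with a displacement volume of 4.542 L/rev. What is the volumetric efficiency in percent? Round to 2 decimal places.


eta_v = (V_actual / V_disp) * 100
Ratio = 2.433 / 4.542 = 0.5357
eta_v = 0.5357 * 100 = 53.57%


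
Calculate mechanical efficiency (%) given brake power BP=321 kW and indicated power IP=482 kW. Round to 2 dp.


eta_mech = (BP / IP) * 100
Ratio = 321 / 482 = 0.6660
eta_mech = 0.6660 * 100 = 66.60%


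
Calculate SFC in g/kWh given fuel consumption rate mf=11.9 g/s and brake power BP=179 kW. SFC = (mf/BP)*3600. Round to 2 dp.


SFC = (mf / BP) * 3600
Rate = 11.9 / 179 = 0.066480 g/(s*kW)
SFC = 0.066480 * 3600 = 239.33 g/kWh


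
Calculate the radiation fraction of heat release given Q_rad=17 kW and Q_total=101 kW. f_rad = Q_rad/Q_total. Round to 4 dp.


f_rad = Q_rad / Q_total
f_rad = 17 / 101 = 0.1683


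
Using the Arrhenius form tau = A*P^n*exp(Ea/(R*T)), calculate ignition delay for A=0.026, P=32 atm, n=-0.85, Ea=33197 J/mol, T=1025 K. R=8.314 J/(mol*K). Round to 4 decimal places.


tau = A * P^n * exp(Ea/(R*T))
P^n = 32^(-0.85) = 0.05255603
Ea/(R*T) = 33197/(8.314*1025) = 3.895516
exp(Ea/(R*T)) = 49.181407
tau = 0.026 * 0.05255603 * 49.181407 = 0.0672 ms


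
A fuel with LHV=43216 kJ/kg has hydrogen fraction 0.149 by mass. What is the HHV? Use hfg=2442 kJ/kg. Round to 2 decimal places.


HHV = LHV + hfg * 9 * H
Water addition = 2442 * 9 * 0.149 = 3274.722 kJ/kg
HHV = 43216 + 3274.722 = 46490.72 kJ/kg


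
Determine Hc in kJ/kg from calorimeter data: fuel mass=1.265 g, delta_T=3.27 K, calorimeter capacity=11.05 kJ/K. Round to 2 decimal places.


Hc = C_cal * delta_T / m_fuel
Q_released = 11.05 * 3.27 = 36.1335 kJ
m_fuel = 1.265 g = 1.265/1000 kg = 0.001265 kg
Hc = 36.1335 / 0.001265 = 28564.03 kJ/kg


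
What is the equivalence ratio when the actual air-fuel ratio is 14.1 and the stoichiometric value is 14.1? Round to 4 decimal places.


phi = AFR_stoich / AFR_actual
phi = 14.1 / 14.1 = 1.0000


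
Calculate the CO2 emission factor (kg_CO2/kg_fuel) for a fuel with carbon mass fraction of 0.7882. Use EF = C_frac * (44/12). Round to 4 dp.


EF = C_frac * (M_CO2 / M_C)
EF = 0.7882 * (44/12)
EF = 0.7882 * 3.666667 = 2.8901 kg_CO2/kg_fuel


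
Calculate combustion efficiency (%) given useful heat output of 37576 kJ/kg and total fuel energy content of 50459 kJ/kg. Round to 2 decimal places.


Efficiency = (Q_useful / Q_fuel) * 100
Efficiency = (37576 / 50459) * 100
Efficiency = 0.7447 * 100 = 74.47%


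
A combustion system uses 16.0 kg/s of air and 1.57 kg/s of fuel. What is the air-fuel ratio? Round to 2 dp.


AFR = m_air / m_fuel
AFR = 16.0 / 1.57 = 10.19


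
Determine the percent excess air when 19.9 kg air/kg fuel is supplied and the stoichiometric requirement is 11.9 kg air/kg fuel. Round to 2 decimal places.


Excess air = actual - stoichiometric = 19.9 - 11.9 = 8.00 kg/kg fuel
Excess air % = (excess / stoich) * 100 = (8.00 / 11.9) * 100 = 67.23%


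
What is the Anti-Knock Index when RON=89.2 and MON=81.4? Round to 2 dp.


AKI = (RON + MON) / 2
AKI = (89.2 + 81.4) / 2
AKI = 170.6 / 2 = 85.30


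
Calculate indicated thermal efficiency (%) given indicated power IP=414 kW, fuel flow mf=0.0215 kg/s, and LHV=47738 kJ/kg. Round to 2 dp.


eta_ith = (IP / (mf * LHV)) * 100
Denominator = 0.0215 * 47738 = 1026.3670 kW
eta_ith = (414 / 1026.3670) * 100 = 40.34%


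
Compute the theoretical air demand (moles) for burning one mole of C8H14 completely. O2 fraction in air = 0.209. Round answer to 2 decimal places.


Balanced combustion: C8H14 + 11.5 O2 -> 8 CO2 + 7 H2O
O2 needed = C + H/4 = 8 + 14/4 = 11.50 moles
Air moles = O2 / 0.209 = 11.50 / 0.209 = 55.02 moles air


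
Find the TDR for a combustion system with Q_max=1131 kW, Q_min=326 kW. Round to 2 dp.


TDR = Q_max / Q_min
TDR = 1131 / 326 = 3.47


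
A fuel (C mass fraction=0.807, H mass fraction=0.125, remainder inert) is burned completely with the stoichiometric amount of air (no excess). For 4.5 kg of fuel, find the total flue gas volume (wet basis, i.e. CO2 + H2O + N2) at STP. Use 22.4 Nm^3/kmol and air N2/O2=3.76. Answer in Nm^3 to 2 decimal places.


Per kg fuel: CO2 = (C/12 kmol)*22.4 = (0.807/12)*22.4 = 1.50640 Nm^3
Per kg fuel: H2O = (H/2 kmol)*22.4 = (0.125/2)*22.4 = 1.40000 Nm^3
O2 needed per kg fuel = C/12 + H/4 = 0.807/12 + 0.125/4 = 0.09850000 kmol
Per kg fuel: N2 = O2*3.76*22.4 = 0.09850000*3.76*22.4 = 8.29606 Nm^3
Total per kg = 1.50640 + 1.40000 + 8.29606 = 11.20246 Nm^3
Total = 11.20246 * 4.5 = 50.41 Nm^3


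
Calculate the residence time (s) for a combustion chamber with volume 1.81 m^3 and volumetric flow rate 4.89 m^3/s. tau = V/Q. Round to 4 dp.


tau = V / Q_flow
tau = 1.81 / 4.89 = 0.3701 s


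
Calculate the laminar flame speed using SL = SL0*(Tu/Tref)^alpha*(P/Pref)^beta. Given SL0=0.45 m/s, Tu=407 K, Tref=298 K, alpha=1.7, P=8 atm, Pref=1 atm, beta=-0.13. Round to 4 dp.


SL = SL0 * (Tu/Tref)^alpha * (P/Pref)^beta
T ratio = 407/298 = 1.36577181
(T ratio)^alpha = 1.36577181^1.7 = 1.698802
(P/Pref)^beta = 8^(-0.13) = 0.763130
SL = 0.45 * 1.698802 * 0.763130 = 0.5834 m/s


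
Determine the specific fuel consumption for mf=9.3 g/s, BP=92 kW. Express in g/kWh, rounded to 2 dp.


SFC = (mf / BP) * 3600
Rate = 9.3 / 92 = 0.101087 g/(s*kW)
SFC = 0.101087 * 3600 = 363.91 g/kWh


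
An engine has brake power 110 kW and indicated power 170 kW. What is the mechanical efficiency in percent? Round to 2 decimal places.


eta_mech = (BP / IP) * 100
Ratio = 110 / 170 = 0.6471
eta_mech = 0.6471 * 100 = 64.71%


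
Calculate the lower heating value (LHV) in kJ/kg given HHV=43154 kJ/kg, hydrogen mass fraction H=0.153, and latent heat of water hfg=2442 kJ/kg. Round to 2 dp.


LHV = HHV - hfg * 9 * H
Water correction = 2442 * 9 * 0.153 = 3362.634 kJ/kg
LHV = 43154 - 3362.634 = 39791.37 kJ/kg


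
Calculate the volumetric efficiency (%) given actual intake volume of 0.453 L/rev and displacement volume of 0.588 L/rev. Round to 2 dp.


eta_v = (V_actual / V_disp) * 100
Ratio = 0.453 / 0.588 = 0.7704
eta_v = 0.7704 * 100 = 77.04%


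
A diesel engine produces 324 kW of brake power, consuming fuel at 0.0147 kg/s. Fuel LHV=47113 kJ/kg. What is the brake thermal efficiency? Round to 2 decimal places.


eta_BTE = (BP / (mf * LHV)) * 100
Denominator = 0.0147 * 47113 = 692.5611 kW
eta_BTE = (324 / 692.5611) * 100 = 46.78%


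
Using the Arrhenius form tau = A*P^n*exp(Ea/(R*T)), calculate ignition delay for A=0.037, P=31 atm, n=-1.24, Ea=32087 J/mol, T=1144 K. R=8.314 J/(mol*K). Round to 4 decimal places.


tau = A * P^n * exp(Ea/(R*T))
P^n = 31^(-1.24) = 0.01414854
Ea/(R*T) = 32087/(8.314*1144) = 3.373596
exp(Ea/(R*T)) = 29.183281
tau = 0.037 * 0.01414854 * 29.183281 = 0.0153 ms


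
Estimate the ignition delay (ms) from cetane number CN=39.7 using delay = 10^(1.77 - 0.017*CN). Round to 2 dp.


delay = 10^(1.77 - 0.017*CN)
Exponent = 1.77 - 0.017*39.7 = 1.0951
delay = 10^1.0951 = 12.45 ms


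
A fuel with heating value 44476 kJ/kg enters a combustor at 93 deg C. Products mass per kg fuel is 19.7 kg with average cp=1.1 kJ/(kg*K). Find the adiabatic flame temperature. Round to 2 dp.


T_ad = T_in + Hc / (m_p * cp)
Denominator = 19.7 * 1.1 = 21.6700
Temperature rise = 44476 / 21.6700 = 2052.42 K
T_ad = 93 + 2052.42 = 2145.42 deg C


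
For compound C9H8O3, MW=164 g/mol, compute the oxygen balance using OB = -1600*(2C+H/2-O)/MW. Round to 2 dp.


OB = -1600 * (2C + H/2 - O) / MW
Inner = 2*9 + 8/2 - 3 = 19.00
OB = -1600 * 19.00 / 164 = -185.37%
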